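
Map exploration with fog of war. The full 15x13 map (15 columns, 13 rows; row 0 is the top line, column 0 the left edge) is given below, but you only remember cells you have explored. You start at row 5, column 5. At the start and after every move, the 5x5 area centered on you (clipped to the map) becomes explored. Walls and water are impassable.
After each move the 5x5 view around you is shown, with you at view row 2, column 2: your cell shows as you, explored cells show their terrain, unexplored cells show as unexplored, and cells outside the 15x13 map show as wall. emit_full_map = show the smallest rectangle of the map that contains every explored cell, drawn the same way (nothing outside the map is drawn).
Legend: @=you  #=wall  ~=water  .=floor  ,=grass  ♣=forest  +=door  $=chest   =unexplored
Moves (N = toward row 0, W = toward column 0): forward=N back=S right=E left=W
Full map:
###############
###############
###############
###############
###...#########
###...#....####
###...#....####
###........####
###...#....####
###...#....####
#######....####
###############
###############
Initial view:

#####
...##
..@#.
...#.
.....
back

...##
...#.
..@#.
.....
...#.

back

...#.
...#.
..@..
...#.
...#.

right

..#..
..#..
..@..
..#..
..#..

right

.#...
.#...
..@..
.#...
.#...

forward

.####
.#...
.#@..
.....
.#...

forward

#####
.####
.#@..
.#...
.....

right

#####
#####
#.@..
#....
.....

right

#####
#####
..@.#
....#
....#

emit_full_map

#########
...######
...#..@.#
...#....#
........#
...#...  
...#...  


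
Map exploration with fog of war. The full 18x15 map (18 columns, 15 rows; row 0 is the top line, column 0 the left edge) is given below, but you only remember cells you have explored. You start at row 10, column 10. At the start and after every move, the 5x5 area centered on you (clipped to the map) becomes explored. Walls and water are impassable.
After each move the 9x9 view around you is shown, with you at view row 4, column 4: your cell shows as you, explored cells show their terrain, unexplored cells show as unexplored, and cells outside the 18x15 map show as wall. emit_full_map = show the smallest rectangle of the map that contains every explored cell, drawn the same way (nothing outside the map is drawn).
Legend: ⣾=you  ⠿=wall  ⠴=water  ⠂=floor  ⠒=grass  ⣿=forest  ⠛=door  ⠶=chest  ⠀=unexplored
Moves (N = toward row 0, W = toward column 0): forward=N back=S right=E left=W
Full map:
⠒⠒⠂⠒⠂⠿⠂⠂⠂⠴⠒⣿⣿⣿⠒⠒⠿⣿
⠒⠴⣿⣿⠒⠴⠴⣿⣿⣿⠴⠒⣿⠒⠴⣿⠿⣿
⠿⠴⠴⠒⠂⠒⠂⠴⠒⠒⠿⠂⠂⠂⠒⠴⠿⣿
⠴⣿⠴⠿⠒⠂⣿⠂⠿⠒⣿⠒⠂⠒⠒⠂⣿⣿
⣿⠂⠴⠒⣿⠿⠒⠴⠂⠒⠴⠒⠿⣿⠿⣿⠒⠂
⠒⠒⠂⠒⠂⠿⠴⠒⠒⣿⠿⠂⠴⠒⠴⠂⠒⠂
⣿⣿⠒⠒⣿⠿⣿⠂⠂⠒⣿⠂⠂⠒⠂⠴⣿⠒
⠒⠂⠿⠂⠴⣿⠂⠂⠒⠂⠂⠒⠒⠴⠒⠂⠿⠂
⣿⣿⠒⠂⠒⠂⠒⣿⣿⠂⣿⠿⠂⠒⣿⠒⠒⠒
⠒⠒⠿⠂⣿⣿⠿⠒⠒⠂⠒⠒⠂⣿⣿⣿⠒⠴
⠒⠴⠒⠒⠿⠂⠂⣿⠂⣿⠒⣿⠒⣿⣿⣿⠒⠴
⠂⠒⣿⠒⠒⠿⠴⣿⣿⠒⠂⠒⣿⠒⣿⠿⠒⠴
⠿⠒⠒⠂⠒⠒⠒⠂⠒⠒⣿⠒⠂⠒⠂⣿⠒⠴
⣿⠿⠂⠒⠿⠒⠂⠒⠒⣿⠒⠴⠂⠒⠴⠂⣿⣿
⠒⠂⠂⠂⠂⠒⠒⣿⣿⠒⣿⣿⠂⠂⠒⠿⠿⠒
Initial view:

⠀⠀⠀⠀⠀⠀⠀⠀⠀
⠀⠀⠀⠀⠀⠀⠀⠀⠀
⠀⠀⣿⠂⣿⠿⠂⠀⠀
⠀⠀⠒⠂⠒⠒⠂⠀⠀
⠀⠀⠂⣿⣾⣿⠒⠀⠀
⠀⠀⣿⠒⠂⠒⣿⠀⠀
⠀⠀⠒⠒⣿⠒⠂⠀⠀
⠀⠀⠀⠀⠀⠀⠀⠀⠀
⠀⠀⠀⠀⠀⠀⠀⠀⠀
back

⠀⠀⠀⠀⠀⠀⠀⠀⠀
⠀⠀⣿⠂⣿⠿⠂⠀⠀
⠀⠀⠒⠂⠒⠒⠂⠀⠀
⠀⠀⠂⣿⠒⣿⠒⠀⠀
⠀⠀⣿⠒⣾⠒⣿⠀⠀
⠀⠀⠒⠒⣿⠒⠂⠀⠀
⠀⠀⠒⣿⠒⠴⠂⠀⠀
⠀⠀⠀⠀⠀⠀⠀⠀⠀
⠿⠿⠿⠿⠿⠿⠿⠿⠿

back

⠀⠀⣿⠂⣿⠿⠂⠀⠀
⠀⠀⠒⠂⠒⠒⠂⠀⠀
⠀⠀⠂⣿⠒⣿⠒⠀⠀
⠀⠀⣿⠒⠂⠒⣿⠀⠀
⠀⠀⠒⠒⣾⠒⠂⠀⠀
⠀⠀⠒⣿⠒⠴⠂⠀⠀
⠀⠀⣿⠒⣿⣿⠂⠀⠀
⠿⠿⠿⠿⠿⠿⠿⠿⠿
⠿⠿⠿⠿⠿⠿⠿⠿⠿

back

⠀⠀⠒⠂⠒⠒⠂⠀⠀
⠀⠀⠂⣿⠒⣿⠒⠀⠀
⠀⠀⣿⠒⠂⠒⣿⠀⠀
⠀⠀⠒⠒⣿⠒⠂⠀⠀
⠀⠀⠒⣿⣾⠴⠂⠀⠀
⠀⠀⣿⠒⣿⣿⠂⠀⠀
⠿⠿⠿⠿⠿⠿⠿⠿⠿
⠿⠿⠿⠿⠿⠿⠿⠿⠿
⠿⠿⠿⠿⠿⠿⠿⠿⠿

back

⠀⠀⠂⣿⠒⣿⠒⠀⠀
⠀⠀⣿⠒⠂⠒⣿⠀⠀
⠀⠀⠒⠒⣿⠒⠂⠀⠀
⠀⠀⠒⣿⠒⠴⠂⠀⠀
⠀⠀⣿⠒⣾⣿⠂⠀⠀
⠿⠿⠿⠿⠿⠿⠿⠿⠿
⠿⠿⠿⠿⠿⠿⠿⠿⠿
⠿⠿⠿⠿⠿⠿⠿⠿⠿
⠿⠿⠿⠿⠿⠿⠿⠿⠿

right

⠀⠂⣿⠒⣿⠒⠀⠀⠀
⠀⣿⠒⠂⠒⣿⠀⠀⠀
⠀⠒⠒⣿⠒⠂⠒⠀⠀
⠀⠒⣿⠒⠴⠂⠒⠀⠀
⠀⣿⠒⣿⣾⠂⠂⠀⠀
⠿⠿⠿⠿⠿⠿⠿⠿⠿
⠿⠿⠿⠿⠿⠿⠿⠿⠿
⠿⠿⠿⠿⠿⠿⠿⠿⠿
⠿⠿⠿⠿⠿⠿⠿⠿⠿

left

⠀⠀⠂⣿⠒⣿⠒⠀⠀
⠀⠀⣿⠒⠂⠒⣿⠀⠀
⠀⠀⠒⠒⣿⠒⠂⠒⠀
⠀⠀⠒⣿⠒⠴⠂⠒⠀
⠀⠀⣿⠒⣾⣿⠂⠂⠀
⠿⠿⠿⠿⠿⠿⠿⠿⠿
⠿⠿⠿⠿⠿⠿⠿⠿⠿
⠿⠿⠿⠿⠿⠿⠿⠿⠿
⠿⠿⠿⠿⠿⠿⠿⠿⠿

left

⠀⠀⠀⠂⣿⠒⣿⠒⠀
⠀⠀⠀⣿⠒⠂⠒⣿⠀
⠀⠀⠂⠒⠒⣿⠒⠂⠒
⠀⠀⠒⠒⣿⠒⠴⠂⠒
⠀⠀⣿⣿⣾⣿⣿⠂⠂
⠿⠿⠿⠿⠿⠿⠿⠿⠿
⠿⠿⠿⠿⠿⠿⠿⠿⠿
⠿⠿⠿⠿⠿⠿⠿⠿⠿
⠿⠿⠿⠿⠿⠿⠿⠿⠿

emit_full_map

⠀⣿⠂⣿⠿⠂⠀
⠀⠒⠂⠒⠒⠂⠀
⠀⠂⣿⠒⣿⠒⠀
⠀⣿⠒⠂⠒⣿⠀
⠂⠒⠒⣿⠒⠂⠒
⠒⠒⣿⠒⠴⠂⠒
⣿⣿⣾⣿⣿⠂⠂

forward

⠀⠀⠀⠒⠂⠒⠒⠂⠀
⠀⠀⠀⠂⣿⠒⣿⠒⠀
⠀⠀⣿⣿⠒⠂⠒⣿⠀
⠀⠀⠂⠒⠒⣿⠒⠂⠒
⠀⠀⠒⠒⣾⠒⠴⠂⠒
⠀⠀⣿⣿⠒⣿⣿⠂⠂
⠿⠿⠿⠿⠿⠿⠿⠿⠿
⠿⠿⠿⠿⠿⠿⠿⠿⠿
⠿⠿⠿⠿⠿⠿⠿⠿⠿

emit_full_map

⠀⣿⠂⣿⠿⠂⠀
⠀⠒⠂⠒⠒⠂⠀
⠀⠂⣿⠒⣿⠒⠀
⣿⣿⠒⠂⠒⣿⠀
⠂⠒⠒⣿⠒⠂⠒
⠒⠒⣾⠒⠴⠂⠒
⣿⣿⠒⣿⣿⠂⠂


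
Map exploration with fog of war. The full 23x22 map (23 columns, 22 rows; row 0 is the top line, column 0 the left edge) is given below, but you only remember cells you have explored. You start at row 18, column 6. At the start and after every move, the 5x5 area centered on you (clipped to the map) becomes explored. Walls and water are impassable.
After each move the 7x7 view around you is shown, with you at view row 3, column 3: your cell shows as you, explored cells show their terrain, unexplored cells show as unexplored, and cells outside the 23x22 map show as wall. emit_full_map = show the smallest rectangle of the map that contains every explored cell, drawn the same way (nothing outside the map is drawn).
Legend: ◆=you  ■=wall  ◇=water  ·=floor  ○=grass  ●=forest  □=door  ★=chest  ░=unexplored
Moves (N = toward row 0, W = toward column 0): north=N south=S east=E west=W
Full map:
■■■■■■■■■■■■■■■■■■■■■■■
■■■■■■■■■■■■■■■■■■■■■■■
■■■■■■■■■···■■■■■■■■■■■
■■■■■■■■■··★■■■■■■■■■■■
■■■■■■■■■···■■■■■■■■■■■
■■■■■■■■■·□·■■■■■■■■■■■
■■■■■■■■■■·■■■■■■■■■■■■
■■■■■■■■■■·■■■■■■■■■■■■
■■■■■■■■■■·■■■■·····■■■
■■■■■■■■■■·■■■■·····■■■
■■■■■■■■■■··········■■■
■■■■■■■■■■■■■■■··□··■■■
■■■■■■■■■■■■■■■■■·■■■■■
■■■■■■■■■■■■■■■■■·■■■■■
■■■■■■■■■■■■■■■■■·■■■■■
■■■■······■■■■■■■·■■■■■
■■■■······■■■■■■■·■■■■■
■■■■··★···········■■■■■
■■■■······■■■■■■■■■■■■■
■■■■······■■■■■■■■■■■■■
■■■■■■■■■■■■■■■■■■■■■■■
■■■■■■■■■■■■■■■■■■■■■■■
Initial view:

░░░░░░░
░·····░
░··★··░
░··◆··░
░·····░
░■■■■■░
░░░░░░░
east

░░░░░░░
······░
··★···░
···◆··░
······░
■■■■■■░
░░░░░░░

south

······░
··★···░
······░
···◆··░
■■■■■■░
░■■■■■░
■■■■■■■

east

·····░░
·★····░
·····■░
···◆·■░
■■■■■■░
■■■■■■░
■■■■■■■

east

····░░░
★·····░
····■■░
···◆■■░
■■■■■■░
■■■■■■░
■■■■■■■

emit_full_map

······░░
··★·····
······■■
·····◆■■
■■■■■■■■
░■■■■■■■

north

░░░░░░░
····■■░
★·····░
···◆■■░
····■■░
■■■■■■░
■■■■■■░

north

░░░░░░░
░···■■░
····■■░
★··◆··░
····■■░
····■■░
■■■■■■░

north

░░░░░░░
░■■■■■░
░···■■░
···◆■■░
★·····░
····■■░
····■■░

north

░░░░░░░
░■■■■■░
░■■■■■░
░··◆■■░
····■■░
★·····░
····■■░

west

░░░░░░░
░■■■■■■
░■■■■■■
░··◆·■■
·····■■
·★·····
·····■■

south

░■■■■■■
░■■■■■■
░····■■
···◆·■■
·★·····
·····■■
·····■■

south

░■■■■■■
░····■■
·····■■
·★·◆···
·····■■
·····■■
■■■■■■■

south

░····■■
·····■■
·★·····
···◆·■■
·····■■
■■■■■■■
■■■■■■■

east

····■■░
····■■░
★·····░
···◆■■░
····■■░
■■■■■■░
■■■■■■░

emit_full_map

░░■■■■■■
░░■■■■■■
░░····■■
······■■
··★·····
·····◆■■
······■■
■■■■■■■■
░■■■■■■■

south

····■■░
★·····░
····■■░
···◆■■░
■■■■■■░
■■■■■■░
■■■■■■■

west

·····■■
·★·····
·····■■
···◆·■■
■■■■■■■
■■■■■■■
■■■■■■■

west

······■
··★····
······■
···◆··■
■■■■■■■
░■■■■■■
■■■■■■■

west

░······
░··★···
░······
░··◆···
░■■■■■■
░■■■■■■
■■■■■■■

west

░░·····
░■··★··
░■·····
░■·◆···
░■■■■■■
░■■■■■■
■■■■■■■

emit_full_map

░░░■■■■■■
░░░■■■■■■
░░░····■■
░······■■
■··★·····
■······■■
■·◆····■■
■■■■■■■■■
■■■■■■■■■


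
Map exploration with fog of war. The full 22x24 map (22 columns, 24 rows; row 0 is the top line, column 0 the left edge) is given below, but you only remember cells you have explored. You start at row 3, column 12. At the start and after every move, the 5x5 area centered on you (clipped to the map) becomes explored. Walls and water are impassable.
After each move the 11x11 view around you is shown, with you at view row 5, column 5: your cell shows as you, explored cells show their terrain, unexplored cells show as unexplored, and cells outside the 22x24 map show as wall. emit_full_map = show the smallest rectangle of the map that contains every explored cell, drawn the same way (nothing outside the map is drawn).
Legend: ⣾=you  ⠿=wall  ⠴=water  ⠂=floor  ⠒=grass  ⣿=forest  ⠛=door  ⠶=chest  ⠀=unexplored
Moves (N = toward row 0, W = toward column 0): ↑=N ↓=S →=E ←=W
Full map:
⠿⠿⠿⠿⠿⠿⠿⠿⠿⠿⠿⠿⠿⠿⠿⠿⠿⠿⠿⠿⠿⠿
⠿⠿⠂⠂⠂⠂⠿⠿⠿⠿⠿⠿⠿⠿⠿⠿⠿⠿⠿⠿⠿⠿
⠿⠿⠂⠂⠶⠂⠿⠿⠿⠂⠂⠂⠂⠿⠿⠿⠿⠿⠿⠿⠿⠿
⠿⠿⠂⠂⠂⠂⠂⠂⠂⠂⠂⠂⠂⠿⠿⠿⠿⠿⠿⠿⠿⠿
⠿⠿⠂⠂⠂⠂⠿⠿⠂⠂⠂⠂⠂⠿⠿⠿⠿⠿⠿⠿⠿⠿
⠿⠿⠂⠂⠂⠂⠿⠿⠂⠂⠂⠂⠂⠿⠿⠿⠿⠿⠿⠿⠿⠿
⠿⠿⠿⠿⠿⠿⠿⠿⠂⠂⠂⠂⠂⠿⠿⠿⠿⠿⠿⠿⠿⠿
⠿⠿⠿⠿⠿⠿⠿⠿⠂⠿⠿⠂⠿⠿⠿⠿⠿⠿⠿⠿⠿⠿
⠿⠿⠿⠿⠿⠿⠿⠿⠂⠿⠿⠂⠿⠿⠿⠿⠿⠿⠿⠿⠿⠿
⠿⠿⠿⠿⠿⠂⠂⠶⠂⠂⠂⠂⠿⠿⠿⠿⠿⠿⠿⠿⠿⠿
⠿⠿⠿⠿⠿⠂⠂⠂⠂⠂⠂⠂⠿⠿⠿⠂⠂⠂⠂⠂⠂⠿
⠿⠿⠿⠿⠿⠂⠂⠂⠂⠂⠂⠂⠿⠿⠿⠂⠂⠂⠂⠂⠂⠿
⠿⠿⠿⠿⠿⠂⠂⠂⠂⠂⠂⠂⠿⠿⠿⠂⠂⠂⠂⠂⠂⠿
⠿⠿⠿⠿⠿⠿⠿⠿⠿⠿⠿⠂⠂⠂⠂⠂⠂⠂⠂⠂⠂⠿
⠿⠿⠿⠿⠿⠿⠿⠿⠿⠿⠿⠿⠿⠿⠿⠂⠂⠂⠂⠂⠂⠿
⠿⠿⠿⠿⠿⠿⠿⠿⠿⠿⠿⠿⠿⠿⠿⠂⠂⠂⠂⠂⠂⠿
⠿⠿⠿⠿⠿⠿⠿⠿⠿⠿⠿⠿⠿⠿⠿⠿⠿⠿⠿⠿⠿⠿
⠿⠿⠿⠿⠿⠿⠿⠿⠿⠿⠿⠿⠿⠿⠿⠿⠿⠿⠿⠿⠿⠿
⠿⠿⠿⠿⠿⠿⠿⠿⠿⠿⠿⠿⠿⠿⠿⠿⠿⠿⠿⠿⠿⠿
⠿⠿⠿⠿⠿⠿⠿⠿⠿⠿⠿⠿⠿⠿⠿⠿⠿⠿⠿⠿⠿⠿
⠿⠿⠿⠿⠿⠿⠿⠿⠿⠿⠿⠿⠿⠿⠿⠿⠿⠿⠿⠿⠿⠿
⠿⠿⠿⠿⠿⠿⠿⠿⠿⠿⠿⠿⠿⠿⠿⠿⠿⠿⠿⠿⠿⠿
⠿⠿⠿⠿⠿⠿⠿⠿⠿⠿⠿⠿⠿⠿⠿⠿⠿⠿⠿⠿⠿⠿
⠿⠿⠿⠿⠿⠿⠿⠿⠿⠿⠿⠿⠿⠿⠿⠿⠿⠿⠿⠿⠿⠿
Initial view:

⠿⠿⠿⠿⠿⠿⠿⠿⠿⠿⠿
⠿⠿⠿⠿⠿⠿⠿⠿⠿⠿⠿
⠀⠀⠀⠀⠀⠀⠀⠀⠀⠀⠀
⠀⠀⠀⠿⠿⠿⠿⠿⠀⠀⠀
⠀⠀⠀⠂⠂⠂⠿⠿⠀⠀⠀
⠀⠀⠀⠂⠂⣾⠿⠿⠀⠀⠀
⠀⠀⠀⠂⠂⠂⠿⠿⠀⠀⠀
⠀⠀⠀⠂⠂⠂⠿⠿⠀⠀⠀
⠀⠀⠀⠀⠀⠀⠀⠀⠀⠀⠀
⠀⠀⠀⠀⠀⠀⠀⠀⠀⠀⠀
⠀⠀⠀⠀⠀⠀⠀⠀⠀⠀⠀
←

⠿⠿⠿⠿⠿⠿⠿⠿⠿⠿⠿
⠿⠿⠿⠿⠿⠿⠿⠿⠿⠿⠿
⠀⠀⠀⠀⠀⠀⠀⠀⠀⠀⠀
⠀⠀⠀⠿⠿⠿⠿⠿⠿⠀⠀
⠀⠀⠀⠂⠂⠂⠂⠿⠿⠀⠀
⠀⠀⠀⠂⠂⣾⠂⠿⠿⠀⠀
⠀⠀⠀⠂⠂⠂⠂⠿⠿⠀⠀
⠀⠀⠀⠂⠂⠂⠂⠿⠿⠀⠀
⠀⠀⠀⠀⠀⠀⠀⠀⠀⠀⠀
⠀⠀⠀⠀⠀⠀⠀⠀⠀⠀⠀
⠀⠀⠀⠀⠀⠀⠀⠀⠀⠀⠀

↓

⠿⠿⠿⠿⠿⠿⠿⠿⠿⠿⠿
⠀⠀⠀⠀⠀⠀⠀⠀⠀⠀⠀
⠀⠀⠀⠿⠿⠿⠿⠿⠿⠀⠀
⠀⠀⠀⠂⠂⠂⠂⠿⠿⠀⠀
⠀⠀⠀⠂⠂⠂⠂⠿⠿⠀⠀
⠀⠀⠀⠂⠂⣾⠂⠿⠿⠀⠀
⠀⠀⠀⠂⠂⠂⠂⠿⠿⠀⠀
⠀⠀⠀⠂⠂⠂⠂⠿⠀⠀⠀
⠀⠀⠀⠀⠀⠀⠀⠀⠀⠀⠀
⠀⠀⠀⠀⠀⠀⠀⠀⠀⠀⠀
⠀⠀⠀⠀⠀⠀⠀⠀⠀⠀⠀

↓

⠀⠀⠀⠀⠀⠀⠀⠀⠀⠀⠀
⠀⠀⠀⠿⠿⠿⠿⠿⠿⠀⠀
⠀⠀⠀⠂⠂⠂⠂⠿⠿⠀⠀
⠀⠀⠀⠂⠂⠂⠂⠿⠿⠀⠀
⠀⠀⠀⠂⠂⠂⠂⠿⠿⠀⠀
⠀⠀⠀⠂⠂⣾⠂⠿⠿⠀⠀
⠀⠀⠀⠂⠂⠂⠂⠿⠀⠀⠀
⠀⠀⠀⠿⠿⠂⠿⠿⠀⠀⠀
⠀⠀⠀⠀⠀⠀⠀⠀⠀⠀⠀
⠀⠀⠀⠀⠀⠀⠀⠀⠀⠀⠀
⠀⠀⠀⠀⠀⠀⠀⠀⠀⠀⠀

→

⠀⠀⠀⠀⠀⠀⠀⠀⠀⠀⠀
⠀⠀⠿⠿⠿⠿⠿⠿⠀⠀⠀
⠀⠀⠂⠂⠂⠂⠿⠿⠀⠀⠀
⠀⠀⠂⠂⠂⠂⠿⠿⠀⠀⠀
⠀⠀⠂⠂⠂⠂⠿⠿⠀⠀⠀
⠀⠀⠂⠂⠂⣾⠿⠿⠀⠀⠀
⠀⠀⠂⠂⠂⠂⠿⠿⠀⠀⠀
⠀⠀⠿⠿⠂⠿⠿⠿⠀⠀⠀
⠀⠀⠀⠀⠀⠀⠀⠀⠀⠀⠀
⠀⠀⠀⠀⠀⠀⠀⠀⠀⠀⠀
⠀⠀⠀⠀⠀⠀⠀⠀⠀⠀⠀

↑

⠿⠿⠿⠿⠿⠿⠿⠿⠿⠿⠿
⠀⠀⠀⠀⠀⠀⠀⠀⠀⠀⠀
⠀⠀⠿⠿⠿⠿⠿⠿⠀⠀⠀
⠀⠀⠂⠂⠂⠂⠿⠿⠀⠀⠀
⠀⠀⠂⠂⠂⠂⠿⠿⠀⠀⠀
⠀⠀⠂⠂⠂⣾⠿⠿⠀⠀⠀
⠀⠀⠂⠂⠂⠂⠿⠿⠀⠀⠀
⠀⠀⠂⠂⠂⠂⠿⠿⠀⠀⠀
⠀⠀⠿⠿⠂⠿⠿⠿⠀⠀⠀
⠀⠀⠀⠀⠀⠀⠀⠀⠀⠀⠀
⠀⠀⠀⠀⠀⠀⠀⠀⠀⠀⠀

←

⠿⠿⠿⠿⠿⠿⠿⠿⠿⠿⠿
⠀⠀⠀⠀⠀⠀⠀⠀⠀⠀⠀
⠀⠀⠀⠿⠿⠿⠿⠿⠿⠀⠀
⠀⠀⠀⠂⠂⠂⠂⠿⠿⠀⠀
⠀⠀⠀⠂⠂⠂⠂⠿⠿⠀⠀
⠀⠀⠀⠂⠂⣾⠂⠿⠿⠀⠀
⠀⠀⠀⠂⠂⠂⠂⠿⠿⠀⠀
⠀⠀⠀⠂⠂⠂⠂⠿⠿⠀⠀
⠀⠀⠀⠿⠿⠂⠿⠿⠿⠀⠀
⠀⠀⠀⠀⠀⠀⠀⠀⠀⠀⠀
⠀⠀⠀⠀⠀⠀⠀⠀⠀⠀⠀

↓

⠀⠀⠀⠀⠀⠀⠀⠀⠀⠀⠀
⠀⠀⠀⠿⠿⠿⠿⠿⠿⠀⠀
⠀⠀⠀⠂⠂⠂⠂⠿⠿⠀⠀
⠀⠀⠀⠂⠂⠂⠂⠿⠿⠀⠀
⠀⠀⠀⠂⠂⠂⠂⠿⠿⠀⠀
⠀⠀⠀⠂⠂⣾⠂⠿⠿⠀⠀
⠀⠀⠀⠂⠂⠂⠂⠿⠿⠀⠀
⠀⠀⠀⠿⠿⠂⠿⠿⠿⠀⠀
⠀⠀⠀⠀⠀⠀⠀⠀⠀⠀⠀
⠀⠀⠀⠀⠀⠀⠀⠀⠀⠀⠀
⠀⠀⠀⠀⠀⠀⠀⠀⠀⠀⠀

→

⠀⠀⠀⠀⠀⠀⠀⠀⠀⠀⠀
⠀⠀⠿⠿⠿⠿⠿⠿⠀⠀⠀
⠀⠀⠂⠂⠂⠂⠿⠿⠀⠀⠀
⠀⠀⠂⠂⠂⠂⠿⠿⠀⠀⠀
⠀⠀⠂⠂⠂⠂⠿⠿⠀⠀⠀
⠀⠀⠂⠂⠂⣾⠿⠿⠀⠀⠀
⠀⠀⠂⠂⠂⠂⠿⠿⠀⠀⠀
⠀⠀⠿⠿⠂⠿⠿⠿⠀⠀⠀
⠀⠀⠀⠀⠀⠀⠀⠀⠀⠀⠀
⠀⠀⠀⠀⠀⠀⠀⠀⠀⠀⠀
⠀⠀⠀⠀⠀⠀⠀⠀⠀⠀⠀

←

⠀⠀⠀⠀⠀⠀⠀⠀⠀⠀⠀
⠀⠀⠀⠿⠿⠿⠿⠿⠿⠀⠀
⠀⠀⠀⠂⠂⠂⠂⠿⠿⠀⠀
⠀⠀⠀⠂⠂⠂⠂⠿⠿⠀⠀
⠀⠀⠀⠂⠂⠂⠂⠿⠿⠀⠀
⠀⠀⠀⠂⠂⣾⠂⠿⠿⠀⠀
⠀⠀⠀⠂⠂⠂⠂⠿⠿⠀⠀
⠀⠀⠀⠿⠿⠂⠿⠿⠿⠀⠀
⠀⠀⠀⠀⠀⠀⠀⠀⠀⠀⠀
⠀⠀⠀⠀⠀⠀⠀⠀⠀⠀⠀
⠀⠀⠀⠀⠀⠀⠀⠀⠀⠀⠀

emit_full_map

⠿⠿⠿⠿⠿⠿
⠂⠂⠂⠂⠿⠿
⠂⠂⠂⠂⠿⠿
⠂⠂⠂⠂⠿⠿
⠂⠂⣾⠂⠿⠿
⠂⠂⠂⠂⠿⠿
⠿⠿⠂⠿⠿⠿

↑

⠿⠿⠿⠿⠿⠿⠿⠿⠿⠿⠿
⠀⠀⠀⠀⠀⠀⠀⠀⠀⠀⠀
⠀⠀⠀⠿⠿⠿⠿⠿⠿⠀⠀
⠀⠀⠀⠂⠂⠂⠂⠿⠿⠀⠀
⠀⠀⠀⠂⠂⠂⠂⠿⠿⠀⠀
⠀⠀⠀⠂⠂⣾⠂⠿⠿⠀⠀
⠀⠀⠀⠂⠂⠂⠂⠿⠿⠀⠀
⠀⠀⠀⠂⠂⠂⠂⠿⠿⠀⠀
⠀⠀⠀⠿⠿⠂⠿⠿⠿⠀⠀
⠀⠀⠀⠀⠀⠀⠀⠀⠀⠀⠀
⠀⠀⠀⠀⠀⠀⠀⠀⠀⠀⠀

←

⠿⠿⠿⠿⠿⠿⠿⠿⠿⠿⠿
⠀⠀⠀⠀⠀⠀⠀⠀⠀⠀⠀
⠀⠀⠀⠀⠿⠿⠿⠿⠿⠿⠀
⠀⠀⠀⠿⠂⠂⠂⠂⠿⠿⠀
⠀⠀⠀⠂⠂⠂⠂⠂⠿⠿⠀
⠀⠀⠀⠂⠂⣾⠂⠂⠿⠿⠀
⠀⠀⠀⠂⠂⠂⠂⠂⠿⠿⠀
⠀⠀⠀⠂⠂⠂⠂⠂⠿⠿⠀
⠀⠀⠀⠀⠿⠿⠂⠿⠿⠿⠀
⠀⠀⠀⠀⠀⠀⠀⠀⠀⠀⠀
⠀⠀⠀⠀⠀⠀⠀⠀⠀⠀⠀

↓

⠀⠀⠀⠀⠀⠀⠀⠀⠀⠀⠀
⠀⠀⠀⠀⠿⠿⠿⠿⠿⠿⠀
⠀⠀⠀⠿⠂⠂⠂⠂⠿⠿⠀
⠀⠀⠀⠂⠂⠂⠂⠂⠿⠿⠀
⠀⠀⠀⠂⠂⠂⠂⠂⠿⠿⠀
⠀⠀⠀⠂⠂⣾⠂⠂⠿⠿⠀
⠀⠀⠀⠂⠂⠂⠂⠂⠿⠿⠀
⠀⠀⠀⠂⠿⠿⠂⠿⠿⠿⠀
⠀⠀⠀⠀⠀⠀⠀⠀⠀⠀⠀
⠀⠀⠀⠀⠀⠀⠀⠀⠀⠀⠀
⠀⠀⠀⠀⠀⠀⠀⠀⠀⠀⠀

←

⠀⠀⠀⠀⠀⠀⠀⠀⠀⠀⠀
⠀⠀⠀⠀⠀⠿⠿⠿⠿⠿⠿
⠀⠀⠀⠀⠿⠂⠂⠂⠂⠿⠿
⠀⠀⠀⠂⠂⠂⠂⠂⠂⠿⠿
⠀⠀⠀⠿⠂⠂⠂⠂⠂⠿⠿
⠀⠀⠀⠿⠂⣾⠂⠂⠂⠿⠿
⠀⠀⠀⠿⠂⠂⠂⠂⠂⠿⠿
⠀⠀⠀⠿⠂⠿⠿⠂⠿⠿⠿
⠀⠀⠀⠀⠀⠀⠀⠀⠀⠀⠀
⠀⠀⠀⠀⠀⠀⠀⠀⠀⠀⠀
⠀⠀⠀⠀⠀⠀⠀⠀⠀⠀⠀

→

⠀⠀⠀⠀⠀⠀⠀⠀⠀⠀⠀
⠀⠀⠀⠀⠿⠿⠿⠿⠿⠿⠀
⠀⠀⠀⠿⠂⠂⠂⠂⠿⠿⠀
⠀⠀⠂⠂⠂⠂⠂⠂⠿⠿⠀
⠀⠀⠿⠂⠂⠂⠂⠂⠿⠿⠀
⠀⠀⠿⠂⠂⣾⠂⠂⠿⠿⠀
⠀⠀⠿⠂⠂⠂⠂⠂⠿⠿⠀
⠀⠀⠿⠂⠿⠿⠂⠿⠿⠿⠀
⠀⠀⠀⠀⠀⠀⠀⠀⠀⠀⠀
⠀⠀⠀⠀⠀⠀⠀⠀⠀⠀⠀
⠀⠀⠀⠀⠀⠀⠀⠀⠀⠀⠀

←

⠀⠀⠀⠀⠀⠀⠀⠀⠀⠀⠀
⠀⠀⠀⠀⠀⠿⠿⠿⠿⠿⠿
⠀⠀⠀⠀⠿⠂⠂⠂⠂⠿⠿
⠀⠀⠀⠂⠂⠂⠂⠂⠂⠿⠿
⠀⠀⠀⠿⠂⠂⠂⠂⠂⠿⠿
⠀⠀⠀⠿⠂⣾⠂⠂⠂⠿⠿
⠀⠀⠀⠿⠂⠂⠂⠂⠂⠿⠿
⠀⠀⠀⠿⠂⠿⠿⠂⠿⠿⠿
⠀⠀⠀⠀⠀⠀⠀⠀⠀⠀⠀
⠀⠀⠀⠀⠀⠀⠀⠀⠀⠀⠀
⠀⠀⠀⠀⠀⠀⠀⠀⠀⠀⠀

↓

⠀⠀⠀⠀⠀⠿⠿⠿⠿⠿⠿
⠀⠀⠀⠀⠿⠂⠂⠂⠂⠿⠿
⠀⠀⠀⠂⠂⠂⠂⠂⠂⠿⠿
⠀⠀⠀⠿⠂⠂⠂⠂⠂⠿⠿
⠀⠀⠀⠿⠂⠂⠂⠂⠂⠿⠿
⠀⠀⠀⠿⠂⣾⠂⠂⠂⠿⠿
⠀⠀⠀⠿⠂⠿⠿⠂⠿⠿⠿
⠀⠀⠀⠿⠂⠿⠿⠂⠀⠀⠀
⠀⠀⠀⠀⠀⠀⠀⠀⠀⠀⠀
⠀⠀⠀⠀⠀⠀⠀⠀⠀⠀⠀
⠀⠀⠀⠀⠀⠀⠀⠀⠀⠀⠀

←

⠀⠀⠀⠀⠀⠀⠿⠿⠿⠿⠿
⠀⠀⠀⠀⠀⠿⠂⠂⠂⠂⠿
⠀⠀⠀⠀⠂⠂⠂⠂⠂⠂⠿
⠀⠀⠀⠿⠿⠂⠂⠂⠂⠂⠿
⠀⠀⠀⠿⠿⠂⠂⠂⠂⠂⠿
⠀⠀⠀⠿⠿⣾⠂⠂⠂⠂⠿
⠀⠀⠀⠿⠿⠂⠿⠿⠂⠿⠿
⠀⠀⠀⠿⠿⠂⠿⠿⠂⠀⠀
⠀⠀⠀⠀⠀⠀⠀⠀⠀⠀⠀
⠀⠀⠀⠀⠀⠀⠀⠀⠀⠀⠀
⠀⠀⠀⠀⠀⠀⠀⠀⠀⠀⠀

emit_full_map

⠀⠀⠀⠿⠿⠿⠿⠿⠿
⠀⠀⠿⠂⠂⠂⠂⠿⠿
⠀⠂⠂⠂⠂⠂⠂⠿⠿
⠿⠿⠂⠂⠂⠂⠂⠿⠿
⠿⠿⠂⠂⠂⠂⠂⠿⠿
⠿⠿⣾⠂⠂⠂⠂⠿⠿
⠿⠿⠂⠿⠿⠂⠿⠿⠿
⠿⠿⠂⠿⠿⠂⠀⠀⠀

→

⠀⠀⠀⠀⠀⠿⠿⠿⠿⠿⠿
⠀⠀⠀⠀⠿⠂⠂⠂⠂⠿⠿
⠀⠀⠀⠂⠂⠂⠂⠂⠂⠿⠿
⠀⠀⠿⠿⠂⠂⠂⠂⠂⠿⠿
⠀⠀⠿⠿⠂⠂⠂⠂⠂⠿⠿
⠀⠀⠿⠿⠂⣾⠂⠂⠂⠿⠿
⠀⠀⠿⠿⠂⠿⠿⠂⠿⠿⠿
⠀⠀⠿⠿⠂⠿⠿⠂⠀⠀⠀
⠀⠀⠀⠀⠀⠀⠀⠀⠀⠀⠀
⠀⠀⠀⠀⠀⠀⠀⠀⠀⠀⠀
⠀⠀⠀⠀⠀⠀⠀⠀⠀⠀⠀

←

⠀⠀⠀⠀⠀⠀⠿⠿⠿⠿⠿
⠀⠀⠀⠀⠀⠿⠂⠂⠂⠂⠿
⠀⠀⠀⠀⠂⠂⠂⠂⠂⠂⠿
⠀⠀⠀⠿⠿⠂⠂⠂⠂⠂⠿
⠀⠀⠀⠿⠿⠂⠂⠂⠂⠂⠿
⠀⠀⠀⠿⠿⣾⠂⠂⠂⠂⠿
⠀⠀⠀⠿⠿⠂⠿⠿⠂⠿⠿
⠀⠀⠀⠿⠿⠂⠿⠿⠂⠀⠀
⠀⠀⠀⠀⠀⠀⠀⠀⠀⠀⠀
⠀⠀⠀⠀⠀⠀⠀⠀⠀⠀⠀
⠀⠀⠀⠀⠀⠀⠀⠀⠀⠀⠀

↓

⠀⠀⠀⠀⠀⠿⠂⠂⠂⠂⠿
⠀⠀⠀⠀⠂⠂⠂⠂⠂⠂⠿
⠀⠀⠀⠿⠿⠂⠂⠂⠂⠂⠿
⠀⠀⠀⠿⠿⠂⠂⠂⠂⠂⠿
⠀⠀⠀⠿⠿⠂⠂⠂⠂⠂⠿
⠀⠀⠀⠿⠿⣾⠿⠿⠂⠿⠿
⠀⠀⠀⠿⠿⠂⠿⠿⠂⠀⠀
⠀⠀⠀⠂⠶⠂⠂⠂⠀⠀⠀
⠀⠀⠀⠀⠀⠀⠀⠀⠀⠀⠀
⠀⠀⠀⠀⠀⠀⠀⠀⠀⠀⠀
⠀⠀⠀⠀⠀⠀⠀⠀⠀⠀⠀

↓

⠀⠀⠀⠀⠂⠂⠂⠂⠂⠂⠿
⠀⠀⠀⠿⠿⠂⠂⠂⠂⠂⠿
⠀⠀⠀⠿⠿⠂⠂⠂⠂⠂⠿
⠀⠀⠀⠿⠿⠂⠂⠂⠂⠂⠿
⠀⠀⠀⠿⠿⠂⠿⠿⠂⠿⠿
⠀⠀⠀⠿⠿⣾⠿⠿⠂⠀⠀
⠀⠀⠀⠂⠶⠂⠂⠂⠀⠀⠀
⠀⠀⠀⠂⠂⠂⠂⠂⠀⠀⠀
⠀⠀⠀⠀⠀⠀⠀⠀⠀⠀⠀
⠀⠀⠀⠀⠀⠀⠀⠀⠀⠀⠀
⠀⠀⠀⠀⠀⠀⠀⠀⠀⠀⠀

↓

⠀⠀⠀⠿⠿⠂⠂⠂⠂⠂⠿
⠀⠀⠀⠿⠿⠂⠂⠂⠂⠂⠿
⠀⠀⠀⠿⠿⠂⠂⠂⠂⠂⠿
⠀⠀⠀⠿⠿⠂⠿⠿⠂⠿⠿
⠀⠀⠀⠿⠿⠂⠿⠿⠂⠀⠀
⠀⠀⠀⠂⠶⣾⠂⠂⠀⠀⠀
⠀⠀⠀⠂⠂⠂⠂⠂⠀⠀⠀
⠀⠀⠀⠂⠂⠂⠂⠂⠀⠀⠀
⠀⠀⠀⠀⠀⠀⠀⠀⠀⠀⠀
⠀⠀⠀⠀⠀⠀⠀⠀⠀⠀⠀
⠀⠀⠀⠀⠀⠀⠀⠀⠀⠀⠀

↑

⠀⠀⠀⠀⠂⠂⠂⠂⠂⠂⠿
⠀⠀⠀⠿⠿⠂⠂⠂⠂⠂⠿
⠀⠀⠀⠿⠿⠂⠂⠂⠂⠂⠿
⠀⠀⠀⠿⠿⠂⠂⠂⠂⠂⠿
⠀⠀⠀⠿⠿⠂⠿⠿⠂⠿⠿
⠀⠀⠀⠿⠿⣾⠿⠿⠂⠀⠀
⠀⠀⠀⠂⠶⠂⠂⠂⠀⠀⠀
⠀⠀⠀⠂⠂⠂⠂⠂⠀⠀⠀
⠀⠀⠀⠂⠂⠂⠂⠂⠀⠀⠀
⠀⠀⠀⠀⠀⠀⠀⠀⠀⠀⠀
⠀⠀⠀⠀⠀⠀⠀⠀⠀⠀⠀

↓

⠀⠀⠀⠿⠿⠂⠂⠂⠂⠂⠿
⠀⠀⠀⠿⠿⠂⠂⠂⠂⠂⠿
⠀⠀⠀⠿⠿⠂⠂⠂⠂⠂⠿
⠀⠀⠀⠿⠿⠂⠿⠿⠂⠿⠿
⠀⠀⠀⠿⠿⠂⠿⠿⠂⠀⠀
⠀⠀⠀⠂⠶⣾⠂⠂⠀⠀⠀
⠀⠀⠀⠂⠂⠂⠂⠂⠀⠀⠀
⠀⠀⠀⠂⠂⠂⠂⠂⠀⠀⠀
⠀⠀⠀⠀⠀⠀⠀⠀⠀⠀⠀
⠀⠀⠀⠀⠀⠀⠀⠀⠀⠀⠀
⠀⠀⠀⠀⠀⠀⠀⠀⠀⠀⠀

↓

⠀⠀⠀⠿⠿⠂⠂⠂⠂⠂⠿
⠀⠀⠀⠿⠿⠂⠂⠂⠂⠂⠿
⠀⠀⠀⠿⠿⠂⠿⠿⠂⠿⠿
⠀⠀⠀⠿⠿⠂⠿⠿⠂⠀⠀
⠀⠀⠀⠂⠶⠂⠂⠂⠀⠀⠀
⠀⠀⠀⠂⠂⣾⠂⠂⠀⠀⠀
⠀⠀⠀⠂⠂⠂⠂⠂⠀⠀⠀
⠀⠀⠀⠂⠂⠂⠂⠂⠀⠀⠀
⠀⠀⠀⠀⠀⠀⠀⠀⠀⠀⠀
⠀⠀⠀⠀⠀⠀⠀⠀⠀⠀⠀
⠀⠀⠀⠀⠀⠀⠀⠀⠀⠀⠀

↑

⠀⠀⠀⠿⠿⠂⠂⠂⠂⠂⠿
⠀⠀⠀⠿⠿⠂⠂⠂⠂⠂⠿
⠀⠀⠀⠿⠿⠂⠂⠂⠂⠂⠿
⠀⠀⠀⠿⠿⠂⠿⠿⠂⠿⠿
⠀⠀⠀⠿⠿⠂⠿⠿⠂⠀⠀
⠀⠀⠀⠂⠶⣾⠂⠂⠀⠀⠀
⠀⠀⠀⠂⠂⠂⠂⠂⠀⠀⠀
⠀⠀⠀⠂⠂⠂⠂⠂⠀⠀⠀
⠀⠀⠀⠂⠂⠂⠂⠂⠀⠀⠀
⠀⠀⠀⠀⠀⠀⠀⠀⠀⠀⠀
⠀⠀⠀⠀⠀⠀⠀⠀⠀⠀⠀

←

⠀⠀⠀⠀⠿⠿⠂⠂⠂⠂⠂
⠀⠀⠀⠀⠿⠿⠂⠂⠂⠂⠂
⠀⠀⠀⠀⠿⠿⠂⠂⠂⠂⠂
⠀⠀⠀⠿⠿⠿⠂⠿⠿⠂⠿
⠀⠀⠀⠿⠿⠿⠂⠿⠿⠂⠀
⠀⠀⠀⠂⠂⣾⠂⠂⠂⠀⠀
⠀⠀⠀⠂⠂⠂⠂⠂⠂⠀⠀
⠀⠀⠀⠂⠂⠂⠂⠂⠂⠀⠀
⠀⠀⠀⠀⠂⠂⠂⠂⠂⠀⠀
⠀⠀⠀⠀⠀⠀⠀⠀⠀⠀⠀
⠀⠀⠀⠀⠀⠀⠀⠀⠀⠀⠀

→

⠀⠀⠀⠿⠿⠂⠂⠂⠂⠂⠿
⠀⠀⠀⠿⠿⠂⠂⠂⠂⠂⠿
⠀⠀⠀⠿⠿⠂⠂⠂⠂⠂⠿
⠀⠀⠿⠿⠿⠂⠿⠿⠂⠿⠿
⠀⠀⠿⠿⠿⠂⠿⠿⠂⠀⠀
⠀⠀⠂⠂⠶⣾⠂⠂⠀⠀⠀
⠀⠀⠂⠂⠂⠂⠂⠂⠀⠀⠀
⠀⠀⠂⠂⠂⠂⠂⠂⠀⠀⠀
⠀⠀⠀⠂⠂⠂⠂⠂⠀⠀⠀
⠀⠀⠀⠀⠀⠀⠀⠀⠀⠀⠀
⠀⠀⠀⠀⠀⠀⠀⠀⠀⠀⠀

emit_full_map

⠀⠀⠀⠀⠿⠿⠿⠿⠿⠿
⠀⠀⠀⠿⠂⠂⠂⠂⠿⠿
⠀⠀⠂⠂⠂⠂⠂⠂⠿⠿
⠀⠿⠿⠂⠂⠂⠂⠂⠿⠿
⠀⠿⠿⠂⠂⠂⠂⠂⠿⠿
⠀⠿⠿⠂⠂⠂⠂⠂⠿⠿
⠿⠿⠿⠂⠿⠿⠂⠿⠿⠿
⠿⠿⠿⠂⠿⠿⠂⠀⠀⠀
⠂⠂⠶⣾⠂⠂⠀⠀⠀⠀
⠂⠂⠂⠂⠂⠂⠀⠀⠀⠀
⠂⠂⠂⠂⠂⠂⠀⠀⠀⠀
⠀⠂⠂⠂⠂⠂⠀⠀⠀⠀

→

⠀⠀⠿⠿⠂⠂⠂⠂⠂⠿⠿
⠀⠀⠿⠿⠂⠂⠂⠂⠂⠿⠿
⠀⠀⠿⠿⠂⠂⠂⠂⠂⠿⠿
⠀⠿⠿⠿⠂⠿⠿⠂⠿⠿⠿
⠀⠿⠿⠿⠂⠿⠿⠂⠀⠀⠀
⠀⠂⠂⠶⠂⣾⠂⠂⠀⠀⠀
⠀⠂⠂⠂⠂⠂⠂⠂⠀⠀⠀
⠀⠂⠂⠂⠂⠂⠂⠂⠀⠀⠀
⠀⠀⠂⠂⠂⠂⠂⠀⠀⠀⠀
⠀⠀⠀⠀⠀⠀⠀⠀⠀⠀⠀
⠀⠀⠀⠀⠀⠀⠀⠀⠀⠀⠀

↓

⠀⠀⠿⠿⠂⠂⠂⠂⠂⠿⠿
⠀⠀⠿⠿⠂⠂⠂⠂⠂⠿⠿
⠀⠿⠿⠿⠂⠿⠿⠂⠿⠿⠿
⠀⠿⠿⠿⠂⠿⠿⠂⠀⠀⠀
⠀⠂⠂⠶⠂⠂⠂⠂⠀⠀⠀
⠀⠂⠂⠂⠂⣾⠂⠂⠀⠀⠀
⠀⠂⠂⠂⠂⠂⠂⠂⠀⠀⠀
⠀⠀⠂⠂⠂⠂⠂⠂⠀⠀⠀
⠀⠀⠀⠀⠀⠀⠀⠀⠀⠀⠀
⠀⠀⠀⠀⠀⠀⠀⠀⠀⠀⠀
⠀⠀⠀⠀⠀⠀⠀⠀⠀⠀⠀

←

⠀⠀⠀⠿⠿⠂⠂⠂⠂⠂⠿
⠀⠀⠀⠿⠿⠂⠂⠂⠂⠂⠿
⠀⠀⠿⠿⠿⠂⠿⠿⠂⠿⠿
⠀⠀⠿⠿⠿⠂⠿⠿⠂⠀⠀
⠀⠀⠂⠂⠶⠂⠂⠂⠂⠀⠀
⠀⠀⠂⠂⠂⣾⠂⠂⠂⠀⠀
⠀⠀⠂⠂⠂⠂⠂⠂⠂⠀⠀
⠀⠀⠀⠂⠂⠂⠂⠂⠂⠀⠀
⠀⠀⠀⠀⠀⠀⠀⠀⠀⠀⠀
⠀⠀⠀⠀⠀⠀⠀⠀⠀⠀⠀
⠀⠀⠀⠀⠀⠀⠀⠀⠀⠀⠀

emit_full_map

⠀⠀⠀⠀⠿⠿⠿⠿⠿⠿
⠀⠀⠀⠿⠂⠂⠂⠂⠿⠿
⠀⠀⠂⠂⠂⠂⠂⠂⠿⠿
⠀⠿⠿⠂⠂⠂⠂⠂⠿⠿
⠀⠿⠿⠂⠂⠂⠂⠂⠿⠿
⠀⠿⠿⠂⠂⠂⠂⠂⠿⠿
⠿⠿⠿⠂⠿⠿⠂⠿⠿⠿
⠿⠿⠿⠂⠿⠿⠂⠀⠀⠀
⠂⠂⠶⠂⠂⠂⠂⠀⠀⠀
⠂⠂⠂⣾⠂⠂⠂⠀⠀⠀
⠂⠂⠂⠂⠂⠂⠂⠀⠀⠀
⠀⠂⠂⠂⠂⠂⠂⠀⠀⠀


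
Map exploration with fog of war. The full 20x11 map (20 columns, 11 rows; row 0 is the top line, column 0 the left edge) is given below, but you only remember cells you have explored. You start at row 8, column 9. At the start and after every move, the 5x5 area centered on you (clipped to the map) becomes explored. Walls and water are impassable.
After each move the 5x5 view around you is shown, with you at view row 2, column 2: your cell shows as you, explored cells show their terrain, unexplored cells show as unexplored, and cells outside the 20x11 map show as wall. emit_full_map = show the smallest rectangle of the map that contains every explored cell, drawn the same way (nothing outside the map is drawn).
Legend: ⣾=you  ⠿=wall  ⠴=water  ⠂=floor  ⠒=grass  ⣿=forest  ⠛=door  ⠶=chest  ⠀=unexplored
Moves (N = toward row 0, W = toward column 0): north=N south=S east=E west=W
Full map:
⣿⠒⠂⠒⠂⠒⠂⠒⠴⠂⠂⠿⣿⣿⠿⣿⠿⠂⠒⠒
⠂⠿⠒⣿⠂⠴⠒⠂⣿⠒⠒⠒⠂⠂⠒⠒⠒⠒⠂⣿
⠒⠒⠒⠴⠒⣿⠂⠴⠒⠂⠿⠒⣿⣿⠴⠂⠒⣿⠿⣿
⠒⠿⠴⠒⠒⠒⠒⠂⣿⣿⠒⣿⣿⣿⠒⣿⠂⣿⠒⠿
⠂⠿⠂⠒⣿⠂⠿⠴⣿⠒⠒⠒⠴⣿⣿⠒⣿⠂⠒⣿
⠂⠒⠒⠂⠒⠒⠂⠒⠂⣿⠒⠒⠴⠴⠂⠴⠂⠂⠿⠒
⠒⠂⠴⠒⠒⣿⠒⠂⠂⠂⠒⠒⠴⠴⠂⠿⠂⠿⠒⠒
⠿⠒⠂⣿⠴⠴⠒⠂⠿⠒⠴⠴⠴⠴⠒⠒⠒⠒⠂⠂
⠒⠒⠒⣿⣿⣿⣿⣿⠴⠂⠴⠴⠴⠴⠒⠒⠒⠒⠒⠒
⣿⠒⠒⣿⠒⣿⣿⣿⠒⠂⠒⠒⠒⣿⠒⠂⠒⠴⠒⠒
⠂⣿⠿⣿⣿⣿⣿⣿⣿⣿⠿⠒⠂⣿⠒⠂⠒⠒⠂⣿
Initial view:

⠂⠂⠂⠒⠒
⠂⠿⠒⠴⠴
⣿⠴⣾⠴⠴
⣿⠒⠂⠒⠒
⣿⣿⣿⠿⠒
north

⠒⠂⣿⠒⠒
⠂⠂⠂⠒⠒
⠂⠿⣾⠴⠴
⣿⠴⠂⠴⠴
⣿⠒⠂⠒⠒

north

⠴⣿⠒⠒⠒
⠒⠂⣿⠒⠒
⠂⠂⣾⠒⠒
⠂⠿⠒⠴⠴
⣿⠴⠂⠴⠴

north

⠂⣿⣿⠒⣿
⠴⣿⠒⠒⠒
⠒⠂⣾⠒⠒
⠂⠂⠂⠒⠒
⠂⠿⠒⠴⠴

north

⠴⠒⠂⠿⠒
⠂⣿⣿⠒⣿
⠴⣿⣾⠒⠒
⠒⠂⣿⠒⠒
⠂⠂⠂⠒⠒

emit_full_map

⠴⠒⠂⠿⠒
⠂⣿⣿⠒⣿
⠴⣿⣾⠒⠒
⠒⠂⣿⠒⠒
⠂⠂⠂⠒⠒
⠂⠿⠒⠴⠴
⣿⠴⠂⠴⠴
⣿⠒⠂⠒⠒
⣿⣿⣿⠿⠒

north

⠂⣿⠒⠒⠒
⠴⠒⠂⠿⠒
⠂⣿⣾⠒⣿
⠴⣿⠒⠒⠒
⠒⠂⣿⠒⠒

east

⣿⠒⠒⠒⠂
⠒⠂⠿⠒⣿
⣿⣿⣾⣿⣿
⣿⠒⠒⠒⠴
⠂⣿⠒⠒⠴

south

⠒⠂⠿⠒⣿
⣿⣿⠒⣿⣿
⣿⠒⣾⠒⠴
⠂⣿⠒⠒⠴
⠂⠂⠒⠒⠴

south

⣿⣿⠒⣿⣿
⣿⠒⠒⠒⠴
⠂⣿⣾⠒⠴
⠂⠂⠒⠒⠴
⠿⠒⠴⠴⠴

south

⣿⠒⠒⠒⠴
⠂⣿⠒⠒⠴
⠂⠂⣾⠒⠴
⠿⠒⠴⠴⠴
⠴⠂⠴⠴⠴

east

⠒⠒⠒⠴⣿
⣿⠒⠒⠴⠴
⠂⠒⣾⠴⠴
⠒⠴⠴⠴⠴
⠂⠴⠴⠴⠴

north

⣿⠒⣿⣿⣿
⠒⠒⠒⠴⣿
⣿⠒⣾⠴⠴
⠂⠒⠒⠴⠴
⠒⠴⠴⠴⠴

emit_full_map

⠂⣿⠒⠒⠒⠂⠀
⠴⠒⠂⠿⠒⣿⠀
⠂⣿⣿⠒⣿⣿⣿
⠴⣿⠒⠒⠒⠴⣿
⠒⠂⣿⠒⣾⠴⠴
⠂⠂⠂⠒⠒⠴⠴
⠂⠿⠒⠴⠴⠴⠴
⣿⠴⠂⠴⠴⠴⠴
⣿⠒⠂⠒⠒⠀⠀
⣿⣿⣿⠿⠒⠀⠀

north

⠂⠿⠒⣿⣿
⣿⠒⣿⣿⣿
⠒⠒⣾⠴⣿
⣿⠒⠒⠴⠴
⠂⠒⠒⠴⠴

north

⠒⠒⠒⠂⠂
⠂⠿⠒⣿⣿
⣿⠒⣾⣿⣿
⠒⠒⠒⠴⣿
⣿⠒⠒⠴⠴

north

⠂⠂⠿⣿⣿
⠒⠒⠒⠂⠂
⠂⠿⣾⣿⣿
⣿⠒⣿⣿⣿
⠒⠒⠒⠴⣿

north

⠿⠿⠿⠿⠿
⠂⠂⠿⣿⣿
⠒⠒⣾⠂⠂
⠂⠿⠒⣿⣿
⣿⠒⣿⣿⣿

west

⠿⠿⠿⠿⠿
⠴⠂⠂⠿⣿
⣿⠒⣾⠒⠂
⠒⠂⠿⠒⣿
⣿⣿⠒⣿⣿

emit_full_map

⠀⠴⠂⠂⠿⣿⣿
⠂⣿⠒⣾⠒⠂⠂
⠴⠒⠂⠿⠒⣿⣿
⠂⣿⣿⠒⣿⣿⣿
⠴⣿⠒⠒⠒⠴⣿
⠒⠂⣿⠒⠒⠴⠴
⠂⠂⠂⠒⠒⠴⠴
⠂⠿⠒⠴⠴⠴⠴
⣿⠴⠂⠴⠴⠴⠴
⣿⠒⠂⠒⠒⠀⠀
⣿⣿⣿⠿⠒⠀⠀


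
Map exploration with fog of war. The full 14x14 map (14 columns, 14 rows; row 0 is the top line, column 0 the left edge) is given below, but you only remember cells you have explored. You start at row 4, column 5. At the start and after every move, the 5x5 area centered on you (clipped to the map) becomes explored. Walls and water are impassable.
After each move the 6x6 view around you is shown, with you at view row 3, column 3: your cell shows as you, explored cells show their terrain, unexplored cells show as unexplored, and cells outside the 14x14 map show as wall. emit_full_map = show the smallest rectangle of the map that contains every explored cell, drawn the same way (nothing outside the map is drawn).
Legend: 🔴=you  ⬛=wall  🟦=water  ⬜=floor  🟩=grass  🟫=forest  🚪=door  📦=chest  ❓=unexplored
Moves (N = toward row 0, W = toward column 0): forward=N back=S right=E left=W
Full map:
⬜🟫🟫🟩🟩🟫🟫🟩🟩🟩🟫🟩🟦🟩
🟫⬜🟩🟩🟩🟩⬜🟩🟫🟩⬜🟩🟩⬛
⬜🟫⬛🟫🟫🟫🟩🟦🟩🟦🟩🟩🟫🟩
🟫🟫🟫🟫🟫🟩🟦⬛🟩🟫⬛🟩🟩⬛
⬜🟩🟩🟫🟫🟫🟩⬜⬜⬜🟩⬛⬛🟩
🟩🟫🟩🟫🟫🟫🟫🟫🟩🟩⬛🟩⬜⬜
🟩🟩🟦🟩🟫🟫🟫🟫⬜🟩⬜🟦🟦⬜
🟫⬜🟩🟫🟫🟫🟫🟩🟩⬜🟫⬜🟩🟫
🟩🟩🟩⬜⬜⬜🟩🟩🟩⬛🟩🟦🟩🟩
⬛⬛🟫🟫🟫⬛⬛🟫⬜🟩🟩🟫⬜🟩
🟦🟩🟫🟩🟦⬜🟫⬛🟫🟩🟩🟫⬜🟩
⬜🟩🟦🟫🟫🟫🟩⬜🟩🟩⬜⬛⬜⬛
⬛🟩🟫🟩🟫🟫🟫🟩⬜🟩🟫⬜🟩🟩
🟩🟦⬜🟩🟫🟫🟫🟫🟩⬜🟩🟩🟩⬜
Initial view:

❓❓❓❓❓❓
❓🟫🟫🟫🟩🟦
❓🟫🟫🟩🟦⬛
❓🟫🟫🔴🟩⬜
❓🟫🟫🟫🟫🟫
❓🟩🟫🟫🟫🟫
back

❓🟫🟫🟫🟩🟦
❓🟫🟫🟩🟦⬛
❓🟫🟫🟫🟩⬜
❓🟫🟫🔴🟫🟫
❓🟩🟫🟫🟫🟫
❓🟫🟫🟫🟫🟩

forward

❓❓❓❓❓❓
❓🟫🟫🟫🟩🟦
❓🟫🟫🟩🟦⬛
❓🟫🟫🔴🟩⬜
❓🟫🟫🟫🟫🟫
❓🟩🟫🟫🟫🟫

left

❓❓❓❓❓❓
❓⬛🟫🟫🟫🟩
❓🟫🟫🟫🟩🟦
❓🟩🟫🔴🟫🟩
❓🟩🟫🟫🟫🟫
❓🟦🟩🟫🟫🟫

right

❓❓❓❓❓❓
⬛🟫🟫🟫🟩🟦
🟫🟫🟫🟩🟦⬛
🟩🟫🟫🔴🟩⬜
🟩🟫🟫🟫🟫🟫
🟦🟩🟫🟫🟫🟫

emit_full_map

⬛🟫🟫🟫🟩🟦
🟫🟫🟫🟩🟦⬛
🟩🟫🟫🔴🟩⬜
🟩🟫🟫🟫🟫🟫
🟦🟩🟫🟫🟫🟫
❓🟫🟫🟫🟫🟩

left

❓❓❓❓❓❓
❓⬛🟫🟫🟫🟩
❓🟫🟫🟫🟩🟦
❓🟩🟫🔴🟫🟩
❓🟩🟫🟫🟫🟫
❓🟦🟩🟫🟫🟫

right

❓❓❓❓❓❓
⬛🟫🟫🟫🟩🟦
🟫🟫🟫🟩🟦⬛
🟩🟫🟫🔴🟩⬜
🟩🟫🟫🟫🟫🟫
🟦🟩🟫🟫🟫🟫

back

⬛🟫🟫🟫🟩🟦
🟫🟫🟫🟩🟦⬛
🟩🟫🟫🟫🟩⬜
🟩🟫🟫🔴🟫🟫
🟦🟩🟫🟫🟫🟫
❓🟫🟫🟫🟫🟩


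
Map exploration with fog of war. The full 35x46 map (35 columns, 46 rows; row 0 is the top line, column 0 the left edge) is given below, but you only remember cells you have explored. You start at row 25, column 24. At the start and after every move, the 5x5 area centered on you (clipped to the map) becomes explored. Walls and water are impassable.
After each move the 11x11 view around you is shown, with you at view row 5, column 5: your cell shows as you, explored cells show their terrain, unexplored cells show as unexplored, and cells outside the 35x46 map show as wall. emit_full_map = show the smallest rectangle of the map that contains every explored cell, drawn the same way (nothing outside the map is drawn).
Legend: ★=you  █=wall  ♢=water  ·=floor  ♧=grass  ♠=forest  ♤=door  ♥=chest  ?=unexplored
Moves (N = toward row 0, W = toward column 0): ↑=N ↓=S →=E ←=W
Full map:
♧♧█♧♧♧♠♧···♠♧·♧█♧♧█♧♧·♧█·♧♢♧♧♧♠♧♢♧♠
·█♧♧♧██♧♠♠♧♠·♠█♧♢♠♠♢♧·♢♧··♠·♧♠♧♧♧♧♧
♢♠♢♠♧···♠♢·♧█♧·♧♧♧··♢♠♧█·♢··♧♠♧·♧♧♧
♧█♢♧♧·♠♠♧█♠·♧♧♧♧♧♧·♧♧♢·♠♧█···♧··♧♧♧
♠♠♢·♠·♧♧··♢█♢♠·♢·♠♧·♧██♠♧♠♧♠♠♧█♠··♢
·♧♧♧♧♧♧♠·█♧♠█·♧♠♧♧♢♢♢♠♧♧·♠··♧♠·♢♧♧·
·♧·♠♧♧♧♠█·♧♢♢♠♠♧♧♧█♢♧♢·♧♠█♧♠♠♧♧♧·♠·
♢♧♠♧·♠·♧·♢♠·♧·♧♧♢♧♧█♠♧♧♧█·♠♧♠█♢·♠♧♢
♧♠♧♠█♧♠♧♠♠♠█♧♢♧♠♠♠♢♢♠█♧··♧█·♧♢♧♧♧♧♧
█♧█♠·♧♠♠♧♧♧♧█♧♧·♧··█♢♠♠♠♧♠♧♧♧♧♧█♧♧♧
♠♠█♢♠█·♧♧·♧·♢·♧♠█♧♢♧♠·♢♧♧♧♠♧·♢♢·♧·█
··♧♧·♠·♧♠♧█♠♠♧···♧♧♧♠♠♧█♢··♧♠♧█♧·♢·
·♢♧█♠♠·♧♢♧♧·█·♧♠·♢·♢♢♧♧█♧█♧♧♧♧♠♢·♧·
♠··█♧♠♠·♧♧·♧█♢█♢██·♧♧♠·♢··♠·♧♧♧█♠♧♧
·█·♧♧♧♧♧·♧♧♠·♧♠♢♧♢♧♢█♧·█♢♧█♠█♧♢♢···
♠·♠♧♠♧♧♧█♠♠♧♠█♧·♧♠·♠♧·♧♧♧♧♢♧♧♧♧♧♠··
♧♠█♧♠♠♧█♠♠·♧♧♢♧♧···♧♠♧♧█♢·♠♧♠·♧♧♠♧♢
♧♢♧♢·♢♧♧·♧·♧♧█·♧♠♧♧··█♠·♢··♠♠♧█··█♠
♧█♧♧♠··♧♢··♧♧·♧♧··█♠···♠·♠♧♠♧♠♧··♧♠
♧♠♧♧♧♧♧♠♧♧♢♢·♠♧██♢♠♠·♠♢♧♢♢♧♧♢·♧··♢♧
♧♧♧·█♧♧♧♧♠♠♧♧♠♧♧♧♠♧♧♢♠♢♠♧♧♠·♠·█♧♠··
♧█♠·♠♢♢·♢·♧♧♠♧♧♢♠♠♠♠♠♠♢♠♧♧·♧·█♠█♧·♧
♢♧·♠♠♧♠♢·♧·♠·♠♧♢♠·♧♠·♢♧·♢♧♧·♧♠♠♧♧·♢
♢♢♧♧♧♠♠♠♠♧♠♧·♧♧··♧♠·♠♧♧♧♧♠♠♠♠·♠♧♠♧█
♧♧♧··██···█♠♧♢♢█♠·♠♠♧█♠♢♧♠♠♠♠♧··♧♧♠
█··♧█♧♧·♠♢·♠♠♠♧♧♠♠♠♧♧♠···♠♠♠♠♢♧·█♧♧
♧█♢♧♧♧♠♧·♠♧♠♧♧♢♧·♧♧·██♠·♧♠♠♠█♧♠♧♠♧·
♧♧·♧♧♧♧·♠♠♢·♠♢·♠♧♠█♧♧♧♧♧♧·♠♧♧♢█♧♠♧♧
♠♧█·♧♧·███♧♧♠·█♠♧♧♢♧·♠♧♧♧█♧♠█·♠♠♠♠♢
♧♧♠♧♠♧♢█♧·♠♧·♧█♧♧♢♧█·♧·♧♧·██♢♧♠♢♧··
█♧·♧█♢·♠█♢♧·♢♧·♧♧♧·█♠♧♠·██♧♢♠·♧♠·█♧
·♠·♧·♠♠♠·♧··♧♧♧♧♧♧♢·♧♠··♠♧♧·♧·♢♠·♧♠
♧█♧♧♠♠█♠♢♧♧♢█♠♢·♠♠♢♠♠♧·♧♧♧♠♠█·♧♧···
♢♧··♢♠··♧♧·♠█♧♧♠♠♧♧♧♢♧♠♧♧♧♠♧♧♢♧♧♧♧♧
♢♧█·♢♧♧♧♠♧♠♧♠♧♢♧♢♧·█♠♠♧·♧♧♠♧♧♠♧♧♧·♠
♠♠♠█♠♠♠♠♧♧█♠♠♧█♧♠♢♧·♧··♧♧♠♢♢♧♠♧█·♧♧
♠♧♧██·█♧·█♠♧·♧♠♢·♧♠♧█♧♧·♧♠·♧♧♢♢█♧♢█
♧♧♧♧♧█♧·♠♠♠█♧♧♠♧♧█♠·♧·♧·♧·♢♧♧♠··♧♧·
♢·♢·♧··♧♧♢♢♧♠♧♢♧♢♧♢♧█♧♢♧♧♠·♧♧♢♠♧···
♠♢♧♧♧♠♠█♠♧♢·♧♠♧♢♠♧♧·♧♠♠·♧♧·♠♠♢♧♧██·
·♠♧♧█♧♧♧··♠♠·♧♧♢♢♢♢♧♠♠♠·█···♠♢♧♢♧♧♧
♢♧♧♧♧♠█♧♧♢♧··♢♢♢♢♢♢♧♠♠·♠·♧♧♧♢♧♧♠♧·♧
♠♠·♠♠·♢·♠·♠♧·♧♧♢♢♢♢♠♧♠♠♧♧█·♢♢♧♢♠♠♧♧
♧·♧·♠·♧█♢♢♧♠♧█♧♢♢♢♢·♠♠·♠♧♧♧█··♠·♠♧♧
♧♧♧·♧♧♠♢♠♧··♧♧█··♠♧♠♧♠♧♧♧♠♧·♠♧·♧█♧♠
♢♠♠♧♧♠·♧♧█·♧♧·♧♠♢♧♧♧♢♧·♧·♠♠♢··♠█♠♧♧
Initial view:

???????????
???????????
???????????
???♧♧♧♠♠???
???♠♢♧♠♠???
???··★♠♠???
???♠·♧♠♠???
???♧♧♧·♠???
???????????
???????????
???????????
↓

???????????
???????????
???♧♧♧♠♠???
???♠♢♧♠♠???
???···♠♠???
???♠·★♠♠???
???♧♧♧·♠???
???♧♧♧█♧???
???????????
???????????
???????????

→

???????????
???????????
??♧♧♧♠♠????
??♠♢♧♠♠♠???
??···♠♠♠???
??♠·♧★♠♠???
??♧♧♧·♠♧???
??♧♧♧█♧♠???
???????????
???????????
???????????

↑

???????????
???????????
???????????
??♧♧♧♠♠♠???
??♠♢♧♠♠♠???
??···★♠♠???
??♠·♧♠♠♠???
??♧♧♧·♠♧???
??♧♧♧█♧♠???
???????????
???????????

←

???????????
???????????
???????????
???♧♧♧♠♠♠??
???♠♢♧♠♠♠??
???··★♠♠♠??
???♠·♧♠♠♠??
???♧♧♧·♠♧??
???♧♧♧█♧♠??
???????????
???????????

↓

???????????
???????????
???♧♧♧♠♠♠??
???♠♢♧♠♠♠??
???···♠♠♠??
???♠·★♠♠♠??
???♧♧♧·♠♧??
???♧♧♧█♧♠??
???????????
???????????
???????????

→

???????????
???????????
??♧♧♧♠♠♠???
??♠♢♧♠♠♠???
??···♠♠♠???
??♠·♧★♠♠???
??♧♧♧·♠♧???
??♧♧♧█♧♠???
???????????
???????????
???????????

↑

???????????
???????????
???????????
??♧♧♧♠♠♠???
??♠♢♧♠♠♠???
??···★♠♠???
??♠·♧♠♠♠???
??♧♧♧·♠♧???
??♧♧♧█♧♠???
???????????
???????????

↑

???????????
???????????
???????????
???·♢♧♧·???
??♧♧♧♠♠♠???
??♠♢♧★♠♠???
??···♠♠♠???
??♠·♧♠♠♠???
??♧♧♧·♠♧???
??♧♧♧█♧♠???
???????????

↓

???????????
???????????
???·♢♧♧·???
??♧♧♧♠♠♠???
??♠♢♧♠♠♠???
??···★♠♠???
??♠·♧♠♠♠???
??♧♧♧·♠♧???
??♧♧♧█♧♠???
???????????
???????????

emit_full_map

?·♢♧♧·
♧♧♧♠♠♠
♠♢♧♠♠♠
···★♠♠
♠·♧♠♠♠
♧♧♧·♠♧
♧♧♧█♧♠

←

???????????
???????????
????·♢♧♧·??
???♧♧♧♠♠♠??
???♠♢♧♠♠♠??
???··★♠♠♠??
???♠·♧♠♠♠??
???♧♧♧·♠♧??
???♧♧♧█♧♠??
???????????
???????????

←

???????????
???????????
?????·♢♧♧·?
???♧♧♧♧♠♠♠?
???█♠♢♧♠♠♠?
???♠·★·♠♠♠?
???█♠·♧♠♠♠?
???♧♧♧♧·♠♧?
????♧♧♧█♧♠?
???????????
???????????

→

???????????
???????????
????·♢♧♧·??
??♧♧♧♧♠♠♠??
??█♠♢♧♠♠♠??
??♠··★♠♠♠??
??█♠·♧♠♠♠??
??♧♧♧♧·♠♧??
???♧♧♧█♧♠??
???????????
???????????

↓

???????????
????·♢♧♧·??
??♧♧♧♧♠♠♠??
??█♠♢♧♠♠♠??
??♠···♠♠♠??
??█♠·★♠♠♠??
??♧♧♧♧·♠♧??
???♧♧♧█♧♠??
???????????
???????????
???????????

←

???????????
?????·♢♧♧·?
???♧♧♧♧♠♠♠?
???█♠♢♧♠♠♠?
???♠···♠♠♠?
???█♠★♧♠♠♠?
???♧♧♧♧·♠♧?
???♠♧♧♧█♧♠?
???????????
???????????
???????????

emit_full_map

??·♢♧♧·
♧♧♧♧♠♠♠
█♠♢♧♠♠♠
♠···♠♠♠
█♠★♧♠♠♠
♧♧♧♧·♠♧
♠♧♧♧█♧♠

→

???????????
????·♢♧♧·??
??♧♧♧♧♠♠♠??
??█♠♢♧♠♠♠??
??♠···♠♠♠??
??█♠·★♠♠♠??
??♧♧♧♧·♠♧??
??♠♧♧♧█♧♠??
???????????
???????????
???????????

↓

????·♢♧♧·??
??♧♧♧♧♠♠♠??
??█♠♢♧♠♠♠??
??♠···♠♠♠??
??█♠·♧♠♠♠??
??♧♧♧★·♠♧??
??♠♧♧♧█♧♠??
???·♧♧·█???
???????????
???????????
???????????

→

???·♢♧♧·???
?♧♧♧♧♠♠♠???
?█♠♢♧♠♠♠???
?♠···♠♠♠???
?█♠·♧♠♠♠???
?♧♧♧♧★♠♧???
?♠♧♧♧█♧♠???
??·♧♧·██???
???????????
???????????
???????????

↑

???????????
???·♢♧♧·???
?♧♧♧♧♠♠♠???
?█♠♢♧♠♠♠???
?♠···♠♠♠???
?█♠·♧★♠♠???
?♧♧♧♧·♠♧???
?♠♧♧♧█♧♠???
??·♧♧·██???
???????????
???????????

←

???????????
????·♢♧♧·??
??♧♧♧♧♠♠♠??
??█♠♢♧♠♠♠??
??♠···♠♠♠??
??█♠·★♠♠♠??
??♧♧♧♧·♠♧??
??♠♧♧♧█♧♠??
???·♧♧·██??
???????????
???????????

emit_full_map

??·♢♧♧·
♧♧♧♧♠♠♠
█♠♢♧♠♠♠
♠···♠♠♠
█♠·★♠♠♠
♧♧♧♧·♠♧
♠♧♧♧█♧♠
?·♧♧·██

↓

????·♢♧♧·??
??♧♧♧♧♠♠♠??
??█♠♢♧♠♠♠??
??♠···♠♠♠??
??█♠·♧♠♠♠??
??♧♧♧★·♠♧??
??♠♧♧♧█♧♠??
???·♧♧·██??
???????????
???????????
???????????

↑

???????????
????·♢♧♧·??
??♧♧♧♧♠♠♠??
??█♠♢♧♠♠♠??
??♠···♠♠♠??
??█♠·★♠♠♠??
??♧♧♧♧·♠♧??
??♠♧♧♧█♧♠??
???·♧♧·██??
???????????
???????????

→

???????????
???·♢♧♧·???
?♧♧♧♧♠♠♠???
?█♠♢♧♠♠♠???
?♠···♠♠♠???
?█♠·♧★♠♠???
?♧♧♧♧·♠♧???
?♠♧♧♧█♧♠???
??·♧♧·██???
???????????
???????????

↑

???????????
???????????
???·♢♧♧·???
?♧♧♧♧♠♠♠???
?█♠♢♧♠♠♠???
?♠···★♠♠???
?█♠·♧♠♠♠???
?♧♧♧♧·♠♧???
?♠♧♧♧█♧♠???
??·♧♧·██???
???????????

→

???????????
???????????
??·♢♧♧·????
♧♧♧♧♠♠♠♠???
█♠♢♧♠♠♠♠???
♠···♠★♠♠???
█♠·♧♠♠♠█???
♧♧♧♧·♠♧♧???
♠♧♧♧█♧♠????
?·♧♧·██????
???????????

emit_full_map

??·♢♧♧·?
♧♧♧♧♠♠♠♠
█♠♢♧♠♠♠♠
♠···♠★♠♠
█♠·♧♠♠♠█
♧♧♧♧·♠♧♧
♠♧♧♧█♧♠?
?·♧♧·██?
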